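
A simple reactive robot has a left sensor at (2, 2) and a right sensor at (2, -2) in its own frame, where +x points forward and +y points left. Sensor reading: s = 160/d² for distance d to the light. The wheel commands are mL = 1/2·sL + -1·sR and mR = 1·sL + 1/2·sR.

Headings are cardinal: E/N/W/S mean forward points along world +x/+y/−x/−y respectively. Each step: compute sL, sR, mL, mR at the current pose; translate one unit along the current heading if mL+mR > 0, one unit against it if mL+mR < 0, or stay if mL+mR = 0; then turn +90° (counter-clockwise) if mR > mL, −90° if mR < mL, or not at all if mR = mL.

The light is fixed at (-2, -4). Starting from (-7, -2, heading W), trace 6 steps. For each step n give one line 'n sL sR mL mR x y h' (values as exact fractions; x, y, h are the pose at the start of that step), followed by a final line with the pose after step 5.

n=0: pose=(-7,-2,W); sL=160/49, sR=32/13; mL=-528/637, mR=2864/637; mL+mR=2336/637 → advance +1; mR−mL=3392/637 → turn +1·90°
n=1: pose=(-8,-2,S); sL=10, sR=5/2; mL=5/2, mR=45/4; mL+mR=55/4 → advance +1; mR−mL=35/4 → turn +1·90°
n=2: pose=(-8,-3,E); sL=32/5, sR=160/17; mL=-528/85, mR=944/85; mL+mR=416/85 → advance +1; mR−mL=1472/85 → turn +1·90°
n=3: pose=(-7,-3,N); sL=80/29, sR=80/9; mL=-1960/261, mR=1880/261; mL+mR=-80/261 → advance -1; mR−mL=1280/87 → turn +1·90°
n=4: pose=(-7,-4,W); sL=160/53, sR=160/53; mL=-80/53, mR=240/53; mL+mR=160/53 → advance +1; mR−mL=320/53 → turn +1·90°
n=5: pose=(-8,-4,S); sL=8, sR=40/17; mL=28/17, mR=156/17; mL+mR=184/17 → advance +1; mR−mL=128/17 → turn +1·90°

0 160/49 32/13 -528/637 2864/637 -7 -2 W
1 10 5/2 5/2 45/4 -8 -2 S
2 32/5 160/17 -528/85 944/85 -8 -3 E
3 80/29 80/9 -1960/261 1880/261 -7 -3 N
4 160/53 160/53 -80/53 240/53 -7 -4 W
5 8 40/17 28/17 156/17 -8 -4 S
final -8 -5 E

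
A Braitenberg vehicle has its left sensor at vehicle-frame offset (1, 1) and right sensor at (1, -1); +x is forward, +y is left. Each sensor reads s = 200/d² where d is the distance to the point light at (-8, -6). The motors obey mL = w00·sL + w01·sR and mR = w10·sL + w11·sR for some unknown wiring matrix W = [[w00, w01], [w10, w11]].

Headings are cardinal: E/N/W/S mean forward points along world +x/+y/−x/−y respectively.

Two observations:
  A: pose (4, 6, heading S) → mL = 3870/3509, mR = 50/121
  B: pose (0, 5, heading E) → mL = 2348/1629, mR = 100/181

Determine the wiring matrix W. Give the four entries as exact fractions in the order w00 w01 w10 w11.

obs A: pose=(4,6,S) → sL=20/29, sR=100/121, mL=3870/3509, mR=50/121
obs B: pose=(0,5,E) → sL=8/9, sR=200/181, mL=2348/1629, mR=100/181
sensor matrix S = [[20/29, 100/121], [8/9, 200/181]]; det S = 156800/5716161
solve [mL_A; mL_B] = S·[w00; w01] and [mR_A; mR_B] = S·[w10; w11]:
  w00 = 1, w01 = 1/2, w10 = 0, w11 = 1/2

1 1/2 0 1/2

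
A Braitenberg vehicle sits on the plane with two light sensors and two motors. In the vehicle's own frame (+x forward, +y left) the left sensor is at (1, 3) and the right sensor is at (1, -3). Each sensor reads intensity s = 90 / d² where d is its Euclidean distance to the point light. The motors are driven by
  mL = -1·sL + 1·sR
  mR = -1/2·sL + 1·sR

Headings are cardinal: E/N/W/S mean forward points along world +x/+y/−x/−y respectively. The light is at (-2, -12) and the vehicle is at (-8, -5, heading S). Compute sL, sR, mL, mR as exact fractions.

2 10/13 -16/13 -3/13

left sensor world pos  = (-5, -6); dL² = 45
right sensor world pos = (-11, -6); dR² = 117
sL = 90/45 = 2
sR = 90/117 = 10/13
mL = -1·sL + 1·sR = -16/13
mR = -1/2·sL + 1·sR = -3/13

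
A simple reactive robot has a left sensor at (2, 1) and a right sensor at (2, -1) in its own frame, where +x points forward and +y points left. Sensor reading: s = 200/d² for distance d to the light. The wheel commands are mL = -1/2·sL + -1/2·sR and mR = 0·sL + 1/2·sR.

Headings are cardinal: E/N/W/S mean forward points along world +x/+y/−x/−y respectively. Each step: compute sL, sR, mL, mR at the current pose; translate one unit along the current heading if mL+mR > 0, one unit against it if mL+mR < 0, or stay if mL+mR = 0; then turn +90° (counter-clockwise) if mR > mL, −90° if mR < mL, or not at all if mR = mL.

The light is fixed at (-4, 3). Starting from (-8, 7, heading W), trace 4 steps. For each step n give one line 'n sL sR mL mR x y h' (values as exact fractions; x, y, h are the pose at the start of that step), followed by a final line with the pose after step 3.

0 40/9 200/61 -2120/549 100/61 -8 7 W
1 25 10 -35/2 5 -7 7 S
2 200/37 200/17 -5400/629 100/17 -7 8 E
3 100/37 100/29 -3300/1073 50/29 -8 8 N
final -8 7 W

n=0: pose=(-8,7,W); sL=40/9, sR=200/61; mL=-2120/549, mR=100/61; mL+mR=-20/9 → advance -1; mR−mL=3020/549 → turn +1·90°
n=1: pose=(-7,7,S); sL=25, sR=10; mL=-35/2, mR=5; mL+mR=-25/2 → advance -1; mR−mL=45/2 → turn +1·90°
n=2: pose=(-7,8,E); sL=200/37, sR=200/17; mL=-5400/629, mR=100/17; mL+mR=-100/37 → advance -1; mR−mL=9100/629 → turn +1·90°
n=3: pose=(-8,8,N); sL=100/37, sR=100/29; mL=-3300/1073, mR=50/29; mL+mR=-50/37 → advance -1; mR−mL=5150/1073 → turn +1·90°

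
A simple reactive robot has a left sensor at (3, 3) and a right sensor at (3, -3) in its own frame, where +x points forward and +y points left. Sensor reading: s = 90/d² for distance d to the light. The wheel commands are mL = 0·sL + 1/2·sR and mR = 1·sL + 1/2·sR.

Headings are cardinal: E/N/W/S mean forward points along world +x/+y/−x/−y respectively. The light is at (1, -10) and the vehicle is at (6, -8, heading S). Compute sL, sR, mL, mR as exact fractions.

18/13 18 9 135/13

left sensor world pos  = (9, -11); dL² = 65
right sensor world pos = (3, -11); dR² = 5
sL = 90/65 = 18/13
sR = 90/5 = 18
mL = 0·sL + 1/2·sR = 9
mR = 1·sL + 1/2·sR = 135/13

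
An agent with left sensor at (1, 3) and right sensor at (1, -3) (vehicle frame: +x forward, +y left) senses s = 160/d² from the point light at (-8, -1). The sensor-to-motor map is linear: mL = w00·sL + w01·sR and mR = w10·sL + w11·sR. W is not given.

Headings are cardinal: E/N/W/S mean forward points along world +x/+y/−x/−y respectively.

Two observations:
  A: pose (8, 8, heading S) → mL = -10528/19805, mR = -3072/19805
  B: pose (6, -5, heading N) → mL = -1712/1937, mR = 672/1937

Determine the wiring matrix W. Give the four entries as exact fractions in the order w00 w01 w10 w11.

-1/2 -1/2 1/2 -1/2

obs A: pose=(8,8,S) → sL=32/85, sR=160/233, mL=-10528/19805, mR=-3072/19805
obs B: pose=(6,-5,N) → sL=16/13, sR=80/149, mL=-1712/1937, mR=672/1937
sensor matrix S = [[32/85, 160/233], [16/13, 80/149]]; det S = -4933632/7672457
solve [mL_A; mL_B] = S·[w00; w01] and [mR_A; mR_B] = S·[w10; w11]:
  w00 = -1/2, w01 = -1/2, w10 = 1/2, w11 = -1/2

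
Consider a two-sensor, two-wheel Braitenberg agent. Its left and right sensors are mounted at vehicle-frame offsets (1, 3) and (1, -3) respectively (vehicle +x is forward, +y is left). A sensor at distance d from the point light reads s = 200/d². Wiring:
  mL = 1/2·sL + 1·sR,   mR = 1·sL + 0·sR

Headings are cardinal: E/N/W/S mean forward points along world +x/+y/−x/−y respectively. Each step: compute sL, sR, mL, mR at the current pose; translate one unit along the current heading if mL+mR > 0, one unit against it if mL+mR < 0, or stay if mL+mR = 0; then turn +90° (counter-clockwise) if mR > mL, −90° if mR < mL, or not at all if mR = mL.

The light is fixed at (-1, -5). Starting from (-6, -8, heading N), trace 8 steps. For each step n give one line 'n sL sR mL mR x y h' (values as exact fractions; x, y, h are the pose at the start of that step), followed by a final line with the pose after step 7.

0 50/17 25 450/17 50/17 -6 -8 N
1 200/17 200/41 7500/697 200/17 -6 -7 E
2 4 100 102 4 -5 -7 N
3 200/13 8 204/13 200/13 -5 -6 E
4 50 5 30 50 -4 -6 S
5 40 200/29 780/29 40 -4 -7 E
6 100/13 100 1350/13 100/13 -3 -7 N
7 40 200/17 540/17 40 -3 -6 E
final -2 -6 N

n=0: pose=(-6,-8,N); sL=50/17, sR=25; mL=450/17, mR=50/17; mL+mR=500/17 → advance +1; mR−mL=-400/17 → turn -1·90°
n=1: pose=(-6,-7,E); sL=200/17, sR=200/41; mL=7500/697, mR=200/17; mL+mR=15700/697 → advance +1; mR−mL=700/697 → turn +1·90°
n=2: pose=(-5,-7,N); sL=4, sR=100; mL=102, mR=4; mL+mR=106 → advance +1; mR−mL=-98 → turn -1·90°
n=3: pose=(-5,-6,E); sL=200/13, sR=8; mL=204/13, mR=200/13; mL+mR=404/13 → advance +1; mR−mL=-4/13 → turn -1·90°
n=4: pose=(-4,-6,S); sL=50, sR=5; mL=30, mR=50; mL+mR=80 → advance +1; mR−mL=20 → turn +1·90°
n=5: pose=(-4,-7,E); sL=40, sR=200/29; mL=780/29, mR=40; mL+mR=1940/29 → advance +1; mR−mL=380/29 → turn +1·90°
n=6: pose=(-3,-7,N); sL=100/13, sR=100; mL=1350/13, mR=100/13; mL+mR=1450/13 → advance +1; mR−mL=-1250/13 → turn -1·90°
n=7: pose=(-3,-6,E); sL=40, sR=200/17; mL=540/17, mR=40; mL+mR=1220/17 → advance +1; mR−mL=140/17 → turn +1·90°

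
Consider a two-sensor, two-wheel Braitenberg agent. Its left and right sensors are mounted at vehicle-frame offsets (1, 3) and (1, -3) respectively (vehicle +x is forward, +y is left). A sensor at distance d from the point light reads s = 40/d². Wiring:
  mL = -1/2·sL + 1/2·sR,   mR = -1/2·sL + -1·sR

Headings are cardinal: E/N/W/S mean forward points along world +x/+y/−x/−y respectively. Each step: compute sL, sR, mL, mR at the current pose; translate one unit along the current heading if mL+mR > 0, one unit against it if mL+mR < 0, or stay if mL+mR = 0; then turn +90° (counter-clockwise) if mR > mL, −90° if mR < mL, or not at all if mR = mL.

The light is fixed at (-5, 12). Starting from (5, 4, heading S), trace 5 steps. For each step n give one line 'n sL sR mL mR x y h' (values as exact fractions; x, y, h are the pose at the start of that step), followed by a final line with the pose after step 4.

0 4/25 4/13 24/325 -126/325 5 4 S
1 40/181 40/97 1680/17557 -9180/17557 5 5 W
2 2/5 5/29 -33/290 -54/145 6 5 N
3 40/169 8/53 -384/8957 -2412/8957 6 4 E
4 4/25 4/13 24/325 -126/325 5 4 S
final 5 5 W

n=0: pose=(5,4,S); sL=4/25, sR=4/13; mL=24/325, mR=-126/325; mL+mR=-102/325 → advance -1; mR−mL=-6/13 → turn -1·90°
n=1: pose=(5,5,W); sL=40/181, sR=40/97; mL=1680/17557, mR=-9180/17557; mL+mR=-7500/17557 → advance -1; mR−mL=-60/97 → turn -1·90°
n=2: pose=(6,5,N); sL=2/5, sR=5/29; mL=-33/290, mR=-54/145; mL+mR=-141/290 → advance -1; mR−mL=-15/58 → turn -1·90°
n=3: pose=(6,4,E); sL=40/169, sR=8/53; mL=-384/8957, mR=-2412/8957; mL+mR=-2796/8957 → advance -1; mR−mL=-12/53 → turn -1·90°
n=4: pose=(5,4,S); sL=4/25, sR=4/13; mL=24/325, mR=-126/325; mL+mR=-102/325 → advance -1; mR−mL=-6/13 → turn -1·90°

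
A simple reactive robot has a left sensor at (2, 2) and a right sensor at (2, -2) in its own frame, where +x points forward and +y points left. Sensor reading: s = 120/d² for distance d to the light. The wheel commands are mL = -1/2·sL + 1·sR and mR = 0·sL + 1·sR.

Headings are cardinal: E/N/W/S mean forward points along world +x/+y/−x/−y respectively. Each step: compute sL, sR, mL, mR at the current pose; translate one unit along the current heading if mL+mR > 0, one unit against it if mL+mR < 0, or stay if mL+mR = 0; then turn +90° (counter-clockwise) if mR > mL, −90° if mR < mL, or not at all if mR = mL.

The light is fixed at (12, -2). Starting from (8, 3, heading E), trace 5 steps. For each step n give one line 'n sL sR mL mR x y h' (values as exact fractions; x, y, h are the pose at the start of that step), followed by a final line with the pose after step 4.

0 120/53 120/13 5580/689 120/13 8 3 E
1 60/37 12/5 294/185 12/5 9 3 N
2 120/41 120/89 -420/3649 120/89 9 4 W
3 6 30/13 -9/13 30/13 8 4 S
4 120/53 120/13 5580/689 120/13 8 3 E
final 9 3 N

n=0: pose=(8,3,E); sL=120/53, sR=120/13; mL=5580/689, mR=120/13; mL+mR=11940/689 → advance +1; mR−mL=60/53 → turn +1·90°
n=1: pose=(9,3,N); sL=60/37, sR=12/5; mL=294/185, mR=12/5; mL+mR=738/185 → advance +1; mR−mL=30/37 → turn +1·90°
n=2: pose=(9,4,W); sL=120/41, sR=120/89; mL=-420/3649, mR=120/89; mL+mR=4500/3649 → advance +1; mR−mL=60/41 → turn +1·90°
n=3: pose=(8,4,S); sL=6, sR=30/13; mL=-9/13, mR=30/13; mL+mR=21/13 → advance +1; mR−mL=3 → turn +1·90°
n=4: pose=(8,3,E); sL=120/53, sR=120/13; mL=5580/689, mR=120/13; mL+mR=11940/689 → advance +1; mR−mL=60/53 → turn +1·90°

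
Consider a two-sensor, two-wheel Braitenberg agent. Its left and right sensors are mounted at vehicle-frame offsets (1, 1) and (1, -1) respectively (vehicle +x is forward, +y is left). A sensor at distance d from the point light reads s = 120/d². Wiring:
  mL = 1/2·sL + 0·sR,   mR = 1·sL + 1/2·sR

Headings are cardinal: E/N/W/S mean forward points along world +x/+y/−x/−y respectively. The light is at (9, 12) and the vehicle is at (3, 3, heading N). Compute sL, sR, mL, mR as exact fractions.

120/113 120/89 60/113 17460/10057

left sensor world pos  = (2, 4); dL² = 113
right sensor world pos = (4, 4); dR² = 89
sL = 120/113 = 120/113
sR = 120/89 = 120/89
mL = 1/2·sL + 0·sR = 60/113
mR = 1·sL + 1/2·sR = 17460/10057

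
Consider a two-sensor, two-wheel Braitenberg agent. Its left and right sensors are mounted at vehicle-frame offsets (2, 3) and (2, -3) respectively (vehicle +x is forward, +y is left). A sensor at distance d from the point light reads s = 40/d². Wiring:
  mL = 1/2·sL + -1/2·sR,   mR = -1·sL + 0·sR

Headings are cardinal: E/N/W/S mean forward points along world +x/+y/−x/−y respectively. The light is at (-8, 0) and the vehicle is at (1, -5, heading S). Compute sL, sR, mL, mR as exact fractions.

40/193 8/17 -432/3281 -40/193

left sensor world pos  = (4, -7); dL² = 193
right sensor world pos = (-2, -7); dR² = 85
sL = 40/193 = 40/193
sR = 40/85 = 8/17
mL = 1/2·sL + -1/2·sR = -432/3281
mR = -1·sL + 0·sR = -40/193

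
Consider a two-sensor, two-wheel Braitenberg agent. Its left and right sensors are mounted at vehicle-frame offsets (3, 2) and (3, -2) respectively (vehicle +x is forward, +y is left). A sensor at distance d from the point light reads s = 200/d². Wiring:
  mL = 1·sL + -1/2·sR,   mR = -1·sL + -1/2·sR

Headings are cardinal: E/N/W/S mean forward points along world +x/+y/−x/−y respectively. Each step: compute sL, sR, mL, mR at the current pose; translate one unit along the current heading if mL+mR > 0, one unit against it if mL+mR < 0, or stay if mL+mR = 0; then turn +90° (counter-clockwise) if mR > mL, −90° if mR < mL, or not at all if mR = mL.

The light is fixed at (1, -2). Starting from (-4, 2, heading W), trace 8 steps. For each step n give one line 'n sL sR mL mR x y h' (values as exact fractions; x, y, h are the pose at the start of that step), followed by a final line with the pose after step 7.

n=0: pose=(-4,2,W); sL=50/17, sR=2; mL=33/17, mR=-67/17; mL+mR=-2 → advance -1; mR−mL=-100/17 → turn -1·90°
n=1: pose=(-3,2,N); sL=40/17, sR=200/53; mL=420/901, mR=-3820/901; mL+mR=-200/53 → advance -1; mR−mL=-80/17 → turn -1·90°
n=2: pose=(-3,1,E); sL=100/13, sR=100; mL=-550/13, mR=-750/13; mL+mR=-100 → advance -1; mR−mL=-200/13 → turn -1·90°
n=3: pose=(-4,1,S); sL=200/9, sR=200/49; mL=8900/441, mR=-10700/441; mL+mR=-200/49 → advance -1; mR−mL=-400/9 → turn -1·90°
n=4: pose=(-4,2,W); sL=50/17, sR=2; mL=33/17, mR=-67/17; mL+mR=-2 → advance -1; mR−mL=-100/17 → turn -1·90°
n=5: pose=(-3,2,N); sL=40/17, sR=200/53; mL=420/901, mR=-3820/901; mL+mR=-200/53 → advance -1; mR−mL=-80/17 → turn -1·90°
n=6: pose=(-3,1,E); sL=100/13, sR=100; mL=-550/13, mR=-750/13; mL+mR=-100 → advance -1; mR−mL=-200/13 → turn -1·90°
n=7: pose=(-4,1,S); sL=200/9, sR=200/49; mL=8900/441, mR=-10700/441; mL+mR=-200/49 → advance -1; mR−mL=-400/9 → turn -1·90°

0 50/17 2 33/17 -67/17 -4 2 W
1 40/17 200/53 420/901 -3820/901 -3 2 N
2 100/13 100 -550/13 -750/13 -3 1 E
3 200/9 200/49 8900/441 -10700/441 -4 1 S
4 50/17 2 33/17 -67/17 -4 2 W
5 40/17 200/53 420/901 -3820/901 -3 2 N
6 100/13 100 -550/13 -750/13 -3 1 E
7 200/9 200/49 8900/441 -10700/441 -4 1 S
final -4 2 W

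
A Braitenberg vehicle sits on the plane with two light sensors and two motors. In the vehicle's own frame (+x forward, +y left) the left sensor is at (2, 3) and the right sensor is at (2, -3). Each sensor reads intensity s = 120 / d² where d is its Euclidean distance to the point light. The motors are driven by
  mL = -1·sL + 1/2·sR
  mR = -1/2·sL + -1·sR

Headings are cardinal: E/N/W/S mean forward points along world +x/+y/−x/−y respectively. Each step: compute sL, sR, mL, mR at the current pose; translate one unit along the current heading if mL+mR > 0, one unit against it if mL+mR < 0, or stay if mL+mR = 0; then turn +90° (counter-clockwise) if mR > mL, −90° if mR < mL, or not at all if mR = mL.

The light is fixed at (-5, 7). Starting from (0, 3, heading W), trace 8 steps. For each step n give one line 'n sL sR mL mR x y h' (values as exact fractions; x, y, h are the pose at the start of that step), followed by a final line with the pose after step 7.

0 60/29 12 114/29 -378/29 0 3 W
1 120/13 24/17 -1884/221 -1332/221 1 3 N
2 3/2 6 3/2 -27/4 1 2 W
3 24/5 120/109 -2316/545 -1908/545 2 2 N
4 60/53 60/17 570/901 -3690/901 2 1 W
5 120/41 120/137 -13980/5617 -13140/5617 3 1 N
6 15/17 30/13 60/221 -1215/442 3 0 W
7 120/61 120/169 -16620/10309 -17460/10309 4 0 N
final 4 -1 E

n=0: pose=(0,3,W); sL=60/29, sR=12; mL=114/29, mR=-378/29; mL+mR=-264/29 → advance -1; mR−mL=-492/29 → turn -1·90°
n=1: pose=(1,3,N); sL=120/13, sR=24/17; mL=-1884/221, mR=-1332/221; mL+mR=-3216/221 → advance -1; mR−mL=552/221 → turn +1·90°
n=2: pose=(1,2,W); sL=3/2, sR=6; mL=3/2, mR=-27/4; mL+mR=-21/4 → advance -1; mR−mL=-33/4 → turn -1·90°
n=3: pose=(2,2,N); sL=24/5, sR=120/109; mL=-2316/545, mR=-1908/545; mL+mR=-4224/545 → advance -1; mR−mL=408/545 → turn +1·90°
n=4: pose=(2,1,W); sL=60/53, sR=60/17; mL=570/901, mR=-3690/901; mL+mR=-3120/901 → advance -1; mR−mL=-4260/901 → turn -1·90°
n=5: pose=(3,1,N); sL=120/41, sR=120/137; mL=-13980/5617, mR=-13140/5617; mL+mR=-27120/5617 → advance -1; mR−mL=840/5617 → turn +1·90°
n=6: pose=(3,0,W); sL=15/17, sR=30/13; mL=60/221, mR=-1215/442; mL+mR=-1095/442 → advance -1; mR−mL=-1335/442 → turn -1·90°
n=7: pose=(4,0,N); sL=120/61, sR=120/169; mL=-16620/10309, mR=-17460/10309; mL+mR=-34080/10309 → advance -1; mR−mL=-840/10309 → turn -1·90°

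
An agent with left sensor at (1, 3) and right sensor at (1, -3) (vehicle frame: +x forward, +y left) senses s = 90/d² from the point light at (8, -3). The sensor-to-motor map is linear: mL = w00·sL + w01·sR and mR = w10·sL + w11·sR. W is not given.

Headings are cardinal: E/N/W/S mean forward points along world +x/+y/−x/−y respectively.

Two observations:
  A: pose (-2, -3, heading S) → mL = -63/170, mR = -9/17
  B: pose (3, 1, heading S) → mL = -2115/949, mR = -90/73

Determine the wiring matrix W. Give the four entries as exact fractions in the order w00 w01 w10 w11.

-1/2 1 0 -1

obs A: pose=(-2,-3,S) → sL=9/5, sR=9/17, mL=-63/170, mR=-9/17
obs B: pose=(3,1,S) → sL=90/13, sR=90/73, mL=-2115/949, mR=-90/73
sensor matrix S = [[9/5, 9/17], [90/13, 90/73]]; det S = -23328/16133
solve [mL_A; mL_B] = S·[w00; w01] and [mR_A; mR_B] = S·[w10; w11]:
  w00 = -1/2, w01 = 1, w10 = 0, w11 = -1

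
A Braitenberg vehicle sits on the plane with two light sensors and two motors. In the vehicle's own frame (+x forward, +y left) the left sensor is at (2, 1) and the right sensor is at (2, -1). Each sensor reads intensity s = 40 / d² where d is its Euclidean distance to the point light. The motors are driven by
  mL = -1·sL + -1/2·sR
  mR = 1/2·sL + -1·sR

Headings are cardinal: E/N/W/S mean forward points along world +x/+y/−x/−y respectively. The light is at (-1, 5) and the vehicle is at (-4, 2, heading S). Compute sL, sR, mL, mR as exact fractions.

40/29 40/41 -2220/1189 -340/1189

left sensor world pos  = (-3, 0); dL² = 29
right sensor world pos = (-5, 0); dR² = 41
sL = 40/29 = 40/29
sR = 40/41 = 40/41
mL = -1·sL + -1/2·sR = -2220/1189
mR = 1/2·sL + -1·sR = -340/1189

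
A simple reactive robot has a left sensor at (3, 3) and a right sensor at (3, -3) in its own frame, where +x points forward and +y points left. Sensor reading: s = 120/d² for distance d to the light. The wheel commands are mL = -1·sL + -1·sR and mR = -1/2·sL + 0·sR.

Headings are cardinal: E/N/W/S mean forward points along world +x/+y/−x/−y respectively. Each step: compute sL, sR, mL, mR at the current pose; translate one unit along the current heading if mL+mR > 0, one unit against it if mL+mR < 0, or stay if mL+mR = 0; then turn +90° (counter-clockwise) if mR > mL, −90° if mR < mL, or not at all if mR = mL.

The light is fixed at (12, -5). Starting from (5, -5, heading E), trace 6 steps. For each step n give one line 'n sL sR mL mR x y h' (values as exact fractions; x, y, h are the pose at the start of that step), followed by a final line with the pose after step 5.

0 24/5 24/5 -48/5 -12/5 5 -5 E
1 12/13 60/17 -984/221 -6/13 4 -5 N
2 120/137 24/25 -6288/3425 -60/137 4 -6 W
3 15/4 30/29 -555/116 -15/8 5 -6 S
4 24/5 24/5 -48/5 -12/5 5 -5 E
5 12/13 60/17 -984/221 -6/13 4 -5 N
final 4 -6 W

n=0: pose=(5,-5,E); sL=24/5, sR=24/5; mL=-48/5, mR=-12/5; mL+mR=-12 → advance -1; mR−mL=36/5 → turn +1·90°
n=1: pose=(4,-5,N); sL=12/13, sR=60/17; mL=-984/221, mR=-6/13; mL+mR=-1086/221 → advance -1; mR−mL=882/221 → turn +1·90°
n=2: pose=(4,-6,W); sL=120/137, sR=24/25; mL=-6288/3425, mR=-60/137; mL+mR=-7788/3425 → advance -1; mR−mL=4788/3425 → turn +1·90°
n=3: pose=(5,-6,S); sL=15/4, sR=30/29; mL=-555/116, mR=-15/8; mL+mR=-1545/232 → advance -1; mR−mL=675/232 → turn +1·90°
n=4: pose=(5,-5,E); sL=24/5, sR=24/5; mL=-48/5, mR=-12/5; mL+mR=-12 → advance -1; mR−mL=36/5 → turn +1·90°
n=5: pose=(4,-5,N); sL=12/13, sR=60/17; mL=-984/221, mR=-6/13; mL+mR=-1086/221 → advance -1; mR−mL=882/221 → turn +1·90°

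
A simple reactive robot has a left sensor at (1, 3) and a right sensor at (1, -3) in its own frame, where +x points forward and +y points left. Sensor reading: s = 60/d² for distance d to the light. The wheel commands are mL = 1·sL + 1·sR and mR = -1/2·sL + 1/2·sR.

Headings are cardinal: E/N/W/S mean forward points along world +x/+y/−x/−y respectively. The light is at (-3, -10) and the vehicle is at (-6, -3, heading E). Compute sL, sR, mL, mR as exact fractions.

left sensor world pos  = (-5, 0); dL² = 104
right sensor world pos = (-5, -6); dR² = 20
sL = 60/104 = 15/26
sR = 60/20 = 3
mL = 1·sL + 1·sR = 93/26
mR = -1/2·sL + 1/2·sR = 63/52

15/26 3 93/26 63/52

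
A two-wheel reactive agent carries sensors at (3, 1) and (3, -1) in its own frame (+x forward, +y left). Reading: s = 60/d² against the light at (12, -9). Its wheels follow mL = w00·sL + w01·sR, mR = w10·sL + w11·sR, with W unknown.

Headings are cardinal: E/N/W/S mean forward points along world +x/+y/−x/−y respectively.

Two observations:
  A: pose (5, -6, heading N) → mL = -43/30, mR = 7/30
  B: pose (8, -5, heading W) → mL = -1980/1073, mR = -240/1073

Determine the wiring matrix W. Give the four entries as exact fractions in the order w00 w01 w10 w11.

-1 -1 -1 1

obs A: pose=(5,-6,N) → sL=3/5, sR=5/6, mL=-43/30, mR=7/30
obs B: pose=(8,-5,W) → sL=30/29, sR=30/37, mL=-1980/1073, mR=-240/1073
sensor matrix S = [[3/5, 5/6], [30/29, 30/37]]; det S = -403/1073
solve [mL_A; mL_B] = S·[w00; w01] and [mR_A; mR_B] = S·[w10; w11]:
  w00 = -1, w01 = -1, w10 = -1, w11 = 1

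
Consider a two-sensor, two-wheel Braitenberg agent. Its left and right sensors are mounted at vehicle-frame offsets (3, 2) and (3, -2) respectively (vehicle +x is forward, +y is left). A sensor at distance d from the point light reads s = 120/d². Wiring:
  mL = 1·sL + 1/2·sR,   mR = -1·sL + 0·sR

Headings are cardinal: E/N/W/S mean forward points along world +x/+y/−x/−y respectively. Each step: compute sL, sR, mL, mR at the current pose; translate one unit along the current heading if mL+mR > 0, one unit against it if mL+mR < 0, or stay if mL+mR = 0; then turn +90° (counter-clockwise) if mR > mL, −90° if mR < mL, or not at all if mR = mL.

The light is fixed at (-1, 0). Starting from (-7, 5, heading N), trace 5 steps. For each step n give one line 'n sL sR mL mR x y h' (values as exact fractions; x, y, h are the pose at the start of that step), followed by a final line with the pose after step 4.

n=0: pose=(-7,5,N); sL=15/16, sR=3/2; mL=27/16, mR=-15/16; mL+mR=3/4 → advance +1; mR−mL=-21/8 → turn -1·90°
n=1: pose=(-7,6,E); sL=120/73, sR=24/5; mL=1476/365, mR=-120/73; mL+mR=12/5 → advance +1; mR−mL=-2076/365 → turn -1·90°
n=2: pose=(-6,6,S); sL=20/3, sR=60/29; mL=670/87, mR=-20/3; mL+mR=30/29 → advance +1; mR−mL=-1250/87 → turn -1·90°
n=3: pose=(-6,5,W); sL=120/73, sR=120/113; mL=17940/8249, mR=-120/73; mL+mR=60/113 → advance +1; mR−mL=-31500/8249 → turn -1·90°
n=4: pose=(-7,5,N); sL=15/16, sR=3/2; mL=27/16, mR=-15/16; mL+mR=3/4 → advance +1; mR−mL=-21/8 → turn -1·90°

0 15/16 3/2 27/16 -15/16 -7 5 N
1 120/73 24/5 1476/365 -120/73 -7 6 E
2 20/3 60/29 670/87 -20/3 -6 6 S
3 120/73 120/113 17940/8249 -120/73 -6 5 W
4 15/16 3/2 27/16 -15/16 -7 5 N
final -7 6 E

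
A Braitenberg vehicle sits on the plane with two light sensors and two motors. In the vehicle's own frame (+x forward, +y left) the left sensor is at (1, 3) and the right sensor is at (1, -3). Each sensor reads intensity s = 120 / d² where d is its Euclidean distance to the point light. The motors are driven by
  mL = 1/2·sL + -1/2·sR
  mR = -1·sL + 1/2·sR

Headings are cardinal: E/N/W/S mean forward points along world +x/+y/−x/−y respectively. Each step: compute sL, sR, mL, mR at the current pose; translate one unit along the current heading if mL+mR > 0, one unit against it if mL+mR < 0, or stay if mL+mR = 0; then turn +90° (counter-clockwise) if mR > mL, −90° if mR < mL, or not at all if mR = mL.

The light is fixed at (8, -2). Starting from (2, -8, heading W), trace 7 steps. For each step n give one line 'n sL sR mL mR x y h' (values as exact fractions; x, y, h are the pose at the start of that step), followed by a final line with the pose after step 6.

n=0: pose=(2,-8,W); sL=12/13, sR=60/29; mL=-216/377, mR=42/377; mL+mR=-6/13 → advance -1; mR−mL=258/377 → turn +1·90°
n=1: pose=(3,-8,S); sL=120/53, sR=120/113; mL=3600/5989, mR=-10380/5989; mL+mR=-60/53 → advance -1; mR−mL=-13980/5989 → turn -1·90°
n=2: pose=(3,-7,W); sL=6/5, sR=3; mL=-9/10, mR=3/10; mL+mR=-3/5 → advance -1; mR−mL=6/5 → turn +1·90°
n=3: pose=(4,-7,S); sL=120/37, sR=24/17; mL=576/629, mR=-1596/629; mL+mR=-60/37 → advance -1; mR−mL=-2172/629 → turn -1·90°
n=4: pose=(4,-6,W); sL=60/37, sR=60/13; mL=-720/481, mR=330/481; mL+mR=-30/37 → advance -1; mR−mL=1050/481 → turn +1·90°
n=5: pose=(5,-6,S); sL=24/5, sR=120/61; mL=432/305, mR=-1164/305; mL+mR=-12/5 → advance -1; mR−mL=-1596/305 → turn -1·90°
n=6: pose=(5,-5,W); sL=30/13, sR=15/2; mL=-135/52, mR=75/52; mL+mR=-15/13 → advance -1; mR−mL=105/26 → turn +1·90°

0 12/13 60/29 -216/377 42/377 2 -8 W
1 120/53 120/113 3600/5989 -10380/5989 3 -8 S
2 6/5 3 -9/10 3/10 3 -7 W
3 120/37 24/17 576/629 -1596/629 4 -7 S
4 60/37 60/13 -720/481 330/481 4 -6 W
5 24/5 120/61 432/305 -1164/305 5 -6 S
6 30/13 15/2 -135/52 75/52 5 -5 W
final 6 -5 S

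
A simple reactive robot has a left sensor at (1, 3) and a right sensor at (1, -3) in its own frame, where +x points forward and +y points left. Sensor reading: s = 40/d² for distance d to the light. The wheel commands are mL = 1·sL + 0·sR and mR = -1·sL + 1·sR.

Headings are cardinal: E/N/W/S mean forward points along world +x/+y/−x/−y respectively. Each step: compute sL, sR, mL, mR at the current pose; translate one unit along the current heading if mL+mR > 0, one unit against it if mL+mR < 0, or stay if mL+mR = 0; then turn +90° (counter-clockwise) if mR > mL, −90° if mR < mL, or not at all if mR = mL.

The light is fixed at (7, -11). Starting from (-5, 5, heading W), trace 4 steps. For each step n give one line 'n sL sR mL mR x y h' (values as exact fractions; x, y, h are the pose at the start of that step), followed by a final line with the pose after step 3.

n=0: pose=(-5,5,W); sL=20/169, sR=4/53; mL=20/169, mR=-384/8957; mL+mR=4/53 → advance +1; mR−mL=-1444/8957 → turn -1·90°
n=1: pose=(-6,5,N); sL=8/109, sR=40/389; mL=8/109, mR=1248/42401; mL+mR=40/389 → advance +1; mR−mL=-1864/42401 → turn -1·90°
n=2: pose=(-6,6,E); sL=5/68, sR=2/17; mL=5/68, mR=3/68; mL+mR=2/17 → advance +1; mR−mL=-1/34 → turn -1·90°
n=3: pose=(-5,6,S); sL=40/337, sR=40/481; mL=40/337, mR=-5760/162097; mL+mR=40/481 → advance +1; mR−mL=-25000/162097 → turn -1·90°

0 20/169 4/53 20/169 -384/8957 -5 5 W
1 8/109 40/389 8/109 1248/42401 -6 5 N
2 5/68 2/17 5/68 3/68 -6 6 E
3 40/337 40/481 40/337 -5760/162097 -5 6 S
final -5 5 W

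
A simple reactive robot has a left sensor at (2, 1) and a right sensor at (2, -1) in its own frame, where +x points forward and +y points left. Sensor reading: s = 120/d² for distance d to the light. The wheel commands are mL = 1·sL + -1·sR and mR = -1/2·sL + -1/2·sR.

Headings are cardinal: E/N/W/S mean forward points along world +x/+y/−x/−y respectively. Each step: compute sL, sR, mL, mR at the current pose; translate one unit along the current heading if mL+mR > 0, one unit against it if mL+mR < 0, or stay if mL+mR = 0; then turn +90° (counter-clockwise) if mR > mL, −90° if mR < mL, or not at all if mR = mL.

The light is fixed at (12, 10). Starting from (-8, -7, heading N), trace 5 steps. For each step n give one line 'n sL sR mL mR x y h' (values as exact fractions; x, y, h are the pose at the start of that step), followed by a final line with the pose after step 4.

0 20/111 60/293 -800/32523 -6260/32523 -8 -7 N
1 120/613 24/137 1728/83981 -15576/83981 -8 -8 E
2 3/20 30/221 63/4420 -1263/8840 -9 -8 S
3 120/853 24/157 -1632/133921 -19656/133921 -9 -7 W
4 20/111 60/293 -800/32523 -6260/32523 -8 -7 N
final -8 -8 E

n=0: pose=(-8,-7,N); sL=20/111, sR=60/293; mL=-800/32523, mR=-6260/32523; mL+mR=-7060/32523 → advance -1; mR−mL=-1820/10841 → turn -1·90°
n=1: pose=(-8,-8,E); sL=120/613, sR=24/137; mL=1728/83981, mR=-15576/83981; mL+mR=-13848/83981 → advance -1; mR−mL=-17304/83981 → turn -1·90°
n=2: pose=(-9,-8,S); sL=3/20, sR=30/221; mL=63/4420, mR=-1263/8840; mL+mR=-1137/8840 → advance -1; mR−mL=-1389/8840 → turn -1·90°
n=3: pose=(-9,-7,W); sL=120/853, sR=24/157; mL=-1632/133921, mR=-19656/133921; mL+mR=-21288/133921 → advance -1; mR−mL=-18024/133921 → turn -1·90°
n=4: pose=(-8,-7,N); sL=20/111, sR=60/293; mL=-800/32523, mR=-6260/32523; mL+mR=-7060/32523 → advance -1; mR−mL=-1820/10841 → turn -1·90°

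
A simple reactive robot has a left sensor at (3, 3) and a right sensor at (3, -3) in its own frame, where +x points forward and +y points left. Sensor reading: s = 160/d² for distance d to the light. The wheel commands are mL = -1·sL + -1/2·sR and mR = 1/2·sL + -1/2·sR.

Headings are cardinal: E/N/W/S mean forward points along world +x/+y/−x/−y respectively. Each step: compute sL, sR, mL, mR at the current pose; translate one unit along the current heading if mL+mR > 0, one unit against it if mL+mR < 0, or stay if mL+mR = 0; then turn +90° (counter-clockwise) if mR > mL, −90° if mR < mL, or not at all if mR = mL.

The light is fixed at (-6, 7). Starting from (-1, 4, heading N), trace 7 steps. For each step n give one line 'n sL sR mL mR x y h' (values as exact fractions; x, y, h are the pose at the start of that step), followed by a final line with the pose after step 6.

0 40 5/2 -165/4 75/4 -1 4 N
1 160/53 32 -1008/53 -768/53 -1 3 W
2 16/13 80/29 -984/377 -288/377 0 3 S
3 160/81 160/117 -2800/1053 320/1053 0 4 E
4 40 5/2 -165/4 75/4 -1 4 N
5 160/53 32 -1008/53 -768/53 -1 3 W
6 16/13 80/29 -984/377 -288/377 0 3 S
final 0 4 E

n=0: pose=(-1,4,N); sL=40, sR=5/2; mL=-165/4, mR=75/4; mL+mR=-45/2 → advance -1; mR−mL=60 → turn +1·90°
n=1: pose=(-1,3,W); sL=160/53, sR=32; mL=-1008/53, mR=-768/53; mL+mR=-1776/53 → advance -1; mR−mL=240/53 → turn +1·90°
n=2: pose=(0,3,S); sL=16/13, sR=80/29; mL=-984/377, mR=-288/377; mL+mR=-1272/377 → advance -1; mR−mL=24/13 → turn +1·90°
n=3: pose=(0,4,E); sL=160/81, sR=160/117; mL=-2800/1053, mR=320/1053; mL+mR=-2480/1053 → advance -1; mR−mL=80/27 → turn +1·90°
n=4: pose=(-1,4,N); sL=40, sR=5/2; mL=-165/4, mR=75/4; mL+mR=-45/2 → advance -1; mR−mL=60 → turn +1·90°
n=5: pose=(-1,3,W); sL=160/53, sR=32; mL=-1008/53, mR=-768/53; mL+mR=-1776/53 → advance -1; mR−mL=240/53 → turn +1·90°
n=6: pose=(0,3,S); sL=16/13, sR=80/29; mL=-984/377, mR=-288/377; mL+mR=-1272/377 → advance -1; mR−mL=24/13 → turn +1·90°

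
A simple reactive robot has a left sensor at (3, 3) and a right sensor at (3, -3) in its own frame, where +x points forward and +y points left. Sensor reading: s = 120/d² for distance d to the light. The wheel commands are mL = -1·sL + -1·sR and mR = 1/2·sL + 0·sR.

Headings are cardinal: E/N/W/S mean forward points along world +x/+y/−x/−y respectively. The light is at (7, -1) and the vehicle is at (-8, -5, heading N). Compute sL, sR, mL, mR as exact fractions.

24/65 24/29 -2256/1885 12/65

left sensor world pos  = (-11, -2); dL² = 325
right sensor world pos = (-5, -2); dR² = 145
sL = 120/325 = 24/65
sR = 120/145 = 24/29
mL = -1·sL + -1·sR = -2256/1885
mR = 1/2·sL + 0·sR = 12/65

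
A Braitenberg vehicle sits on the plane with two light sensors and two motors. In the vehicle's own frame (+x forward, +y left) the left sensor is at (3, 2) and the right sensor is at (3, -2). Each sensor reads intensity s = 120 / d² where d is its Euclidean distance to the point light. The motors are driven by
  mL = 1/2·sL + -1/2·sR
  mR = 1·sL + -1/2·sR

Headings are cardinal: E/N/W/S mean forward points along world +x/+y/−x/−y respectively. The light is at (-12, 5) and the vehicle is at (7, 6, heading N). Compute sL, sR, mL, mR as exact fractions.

24/61 120/457 1824/27877 7308/27877

left sensor world pos  = (5, 9); dL² = 305
right sensor world pos = (9, 9); dR² = 457
sL = 120/305 = 24/61
sR = 120/457 = 120/457
mL = 1/2·sL + -1/2·sR = 1824/27877
mR = 1·sL + -1/2·sR = 7308/27877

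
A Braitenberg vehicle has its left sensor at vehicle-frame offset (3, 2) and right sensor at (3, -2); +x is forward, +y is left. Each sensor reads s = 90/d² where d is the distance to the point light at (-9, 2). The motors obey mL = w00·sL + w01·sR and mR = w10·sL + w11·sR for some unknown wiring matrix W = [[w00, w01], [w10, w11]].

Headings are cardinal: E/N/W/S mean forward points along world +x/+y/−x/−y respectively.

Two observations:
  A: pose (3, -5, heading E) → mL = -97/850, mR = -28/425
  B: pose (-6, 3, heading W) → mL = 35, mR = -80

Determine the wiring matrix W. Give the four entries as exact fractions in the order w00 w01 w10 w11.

1/2 -1 -1 1

obs A: pose=(3,-5,E) → sL=9/25, sR=5/17, mL=-97/850, mR=-28/425
obs B: pose=(-6,3,W) → sL=90, sR=10, mL=35, mR=-80
sensor matrix S = [[9/25, 5/17], [90, 10]]; det S = -1944/85
solve [mL_A; mL_B] = S·[w00; w01] and [mR_A; mR_B] = S·[w10; w11]:
  w00 = 1/2, w01 = -1, w10 = -1, w11 = 1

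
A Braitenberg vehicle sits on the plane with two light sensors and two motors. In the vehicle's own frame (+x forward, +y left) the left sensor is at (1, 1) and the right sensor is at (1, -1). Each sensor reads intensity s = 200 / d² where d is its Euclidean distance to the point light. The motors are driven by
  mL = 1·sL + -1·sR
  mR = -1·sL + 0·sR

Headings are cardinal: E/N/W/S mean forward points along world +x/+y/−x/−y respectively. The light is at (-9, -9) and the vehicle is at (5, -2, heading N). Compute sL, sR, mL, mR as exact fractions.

200/233 200/289 11200/67337 -200/233

left sensor world pos  = (4, -1); dL² = 233
right sensor world pos = (6, -1); dR² = 289
sL = 200/233 = 200/233
sR = 200/289 = 200/289
mL = 1·sL + -1·sR = 11200/67337
mR = -1·sL + 0·sR = -200/233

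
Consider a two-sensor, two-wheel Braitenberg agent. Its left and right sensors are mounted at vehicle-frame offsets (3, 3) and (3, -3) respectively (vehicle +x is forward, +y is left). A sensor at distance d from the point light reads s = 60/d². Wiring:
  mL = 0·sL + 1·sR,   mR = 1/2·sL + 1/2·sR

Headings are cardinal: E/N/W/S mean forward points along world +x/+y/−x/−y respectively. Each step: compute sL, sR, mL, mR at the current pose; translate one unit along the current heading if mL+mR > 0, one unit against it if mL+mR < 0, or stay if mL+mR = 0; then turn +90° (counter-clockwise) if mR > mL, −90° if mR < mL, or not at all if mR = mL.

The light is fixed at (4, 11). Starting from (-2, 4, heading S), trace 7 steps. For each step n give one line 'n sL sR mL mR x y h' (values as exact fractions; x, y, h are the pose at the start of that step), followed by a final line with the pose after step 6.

0 60/109 60/181 60/181 8700/19729 -2 4 S
1 30/17 6/13 6/13 246/221 -2 3 E
2 60/89 60/29 60/29 3540/2581 -1 3 N
3 3 15/26 15/26 93/52 -1 4 E
4 12/13 60/17 60/17 492/221 0 4 N
5 6 30/41 30/41 138/41 0 5 E
6 4/3 20/3 20/3 4 1 5 N
final 1 6 E

n=0: pose=(-2,4,S); sL=60/109, sR=60/181; mL=60/181, mR=8700/19729; mL+mR=15240/19729 → advance +1; mR−mL=2160/19729 → turn +1·90°
n=1: pose=(-2,3,E); sL=30/17, sR=6/13; mL=6/13, mR=246/221; mL+mR=348/221 → advance +1; mR−mL=144/221 → turn +1·90°
n=2: pose=(-1,3,N); sL=60/89, sR=60/29; mL=60/29, mR=3540/2581; mL+mR=8880/2581 → advance +1; mR−mL=-1800/2581 → turn -1·90°
n=3: pose=(-1,4,E); sL=3, sR=15/26; mL=15/26, mR=93/52; mL+mR=123/52 → advance +1; mR−mL=63/52 → turn +1·90°
n=4: pose=(0,4,N); sL=12/13, sR=60/17; mL=60/17, mR=492/221; mL+mR=1272/221 → advance +1; mR−mL=-288/221 → turn -1·90°
n=5: pose=(0,5,E); sL=6, sR=30/41; mL=30/41, mR=138/41; mL+mR=168/41 → advance +1; mR−mL=108/41 → turn +1·90°
n=6: pose=(1,5,N); sL=4/3, sR=20/3; mL=20/3, mR=4; mL+mR=32/3 → advance +1; mR−mL=-8/3 → turn -1·90°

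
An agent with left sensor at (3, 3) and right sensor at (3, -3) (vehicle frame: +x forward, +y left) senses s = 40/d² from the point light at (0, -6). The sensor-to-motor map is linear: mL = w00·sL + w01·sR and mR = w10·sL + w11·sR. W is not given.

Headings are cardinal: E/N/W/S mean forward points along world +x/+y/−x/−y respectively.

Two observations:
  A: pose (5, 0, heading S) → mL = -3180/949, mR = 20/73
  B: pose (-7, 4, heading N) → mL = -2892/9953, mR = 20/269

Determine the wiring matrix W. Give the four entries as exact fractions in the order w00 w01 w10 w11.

-1/2 -1 1/2 0

obs A: pose=(5,0,S) → sL=40/73, sR=40/13, mL=-3180/949, mR=20/73
obs B: pose=(-7,4,N) → sL=40/269, sR=8/37, mL=-2892/9953, mR=20/269
sensor matrix S = [[40/73, 40/13], [40/269, 8/37]]; det S = -3202560/9445397
solve [mL_A; mL_B] = S·[w00; w01] and [mR_A; mR_B] = S·[w10; w11]:
  w00 = -1/2, w01 = -1, w10 = 1/2, w11 = 0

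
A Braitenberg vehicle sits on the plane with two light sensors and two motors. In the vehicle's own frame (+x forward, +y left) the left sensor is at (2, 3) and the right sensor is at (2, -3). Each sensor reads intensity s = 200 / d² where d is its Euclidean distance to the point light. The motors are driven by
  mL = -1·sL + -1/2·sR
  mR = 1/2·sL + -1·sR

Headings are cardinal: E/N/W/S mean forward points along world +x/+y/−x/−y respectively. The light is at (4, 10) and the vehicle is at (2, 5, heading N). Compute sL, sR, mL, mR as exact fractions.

left sensor world pos  = (-1, 7); dL² = 34
right sensor world pos = (5, 7); dR² = 10
sL = 200/34 = 100/17
sR = 200/10 = 20
mL = -1·sL + -1/2·sR = -270/17
mR = 1/2·sL + -1·sR = -290/17

100/17 20 -270/17 -290/17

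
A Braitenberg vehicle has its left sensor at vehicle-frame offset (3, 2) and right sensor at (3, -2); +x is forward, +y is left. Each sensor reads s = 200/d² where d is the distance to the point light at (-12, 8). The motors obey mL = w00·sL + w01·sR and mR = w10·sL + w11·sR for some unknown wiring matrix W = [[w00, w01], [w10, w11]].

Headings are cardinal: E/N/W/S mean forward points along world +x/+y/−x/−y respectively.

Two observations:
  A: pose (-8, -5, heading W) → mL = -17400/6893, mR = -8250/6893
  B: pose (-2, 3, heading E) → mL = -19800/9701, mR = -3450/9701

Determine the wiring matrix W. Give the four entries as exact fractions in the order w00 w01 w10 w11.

obs A: pose=(-8,-5,W) → sL=100/113, sR=100/61, mL=-17400/6893, mR=-8250/6893
obs B: pose=(-2,3,E) → sL=100/89, sR=100/109, mL=-19800/9701, mR=-3450/9701
sensor matrix S = [[100/113, 100/61], [100/89, 100/109]]; det S = -68880000/66868993
solve [mL_A; mL_B] = S·[w00; w01] and [mR_A; mR_B] = S·[w10; w11]:
  w00 = -1, w01 = -1, w10 = 1/2, w11 = -1

-1 -1 1/2 -1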